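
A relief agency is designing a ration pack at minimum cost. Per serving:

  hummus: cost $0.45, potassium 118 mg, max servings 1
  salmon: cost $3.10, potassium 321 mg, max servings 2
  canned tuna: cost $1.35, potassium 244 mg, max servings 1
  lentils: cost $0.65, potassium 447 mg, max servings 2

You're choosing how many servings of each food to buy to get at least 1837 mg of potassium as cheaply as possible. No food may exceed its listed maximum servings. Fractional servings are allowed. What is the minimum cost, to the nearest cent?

Cost per mg of potassium: lentils $0.0015, hummus $0.0038, canned tuna $0.0055, salmon $0.0097.
Take 2 servings of lentils: +894.0 mg potassium for $1.30 (total $1.30, still need 943.0 mg).
Take 1 serving of hummus: +118.0 mg potassium for $0.45 (total $1.75, still need 825.0 mg).
Take 1 serving of canned tuna: +244.0 mg potassium for $1.35 (total $3.10, still need 581.0 mg).
Take 1.81 servings of salmon: +581.0 mg potassium for $5.61 (total $8.71, still need 0.0 mg).
Filling from the cheapest source first is optimal under one linear minimum: $8.71.

$8.71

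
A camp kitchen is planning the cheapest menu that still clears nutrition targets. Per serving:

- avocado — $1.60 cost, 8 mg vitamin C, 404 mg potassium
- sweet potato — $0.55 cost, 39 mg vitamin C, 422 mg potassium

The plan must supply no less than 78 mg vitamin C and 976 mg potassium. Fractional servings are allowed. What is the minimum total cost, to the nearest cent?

$1.27

avocado only: max(78/8, 976/404) = 9.75 servings → $15.60.
sweet potato only: max(78/39, 976/422) = 2.313 servings → $1.27.
avocado + sweet potato with both tight: 0.4158 servings and 1.915 servings → $1.72.
Cheapest feasible corner: $1.27.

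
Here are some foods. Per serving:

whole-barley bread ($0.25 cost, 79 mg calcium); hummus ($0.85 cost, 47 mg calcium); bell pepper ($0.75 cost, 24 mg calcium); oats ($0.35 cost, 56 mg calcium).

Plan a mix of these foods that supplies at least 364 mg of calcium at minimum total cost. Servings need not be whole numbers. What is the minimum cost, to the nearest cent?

Cost per mg of calcium: whole-barley bread $0.0032, oats $0.0063, hummus $0.0181, bell pepper $0.0312.
With no serving limits, use only whole-barley bread: 364 mg / 79 mg = 4.608 servings × $0.25 = $1.15.

$1.15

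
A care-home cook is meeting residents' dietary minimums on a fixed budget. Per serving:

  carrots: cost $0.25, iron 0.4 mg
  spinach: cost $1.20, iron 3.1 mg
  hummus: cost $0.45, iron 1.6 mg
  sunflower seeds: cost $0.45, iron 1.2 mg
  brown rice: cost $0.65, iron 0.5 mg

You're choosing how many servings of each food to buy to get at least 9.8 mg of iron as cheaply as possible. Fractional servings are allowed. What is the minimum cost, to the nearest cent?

$2.76

Cost per mg of iron: hummus $0.2812, sunflower seeds $0.3750, spinach $0.3871, carrots $0.6250, brown rice $1.3000.
With no serving limits, use only hummus: 9.8 mg / 1.6 mg = 6.125 servings × $0.45 = $2.76.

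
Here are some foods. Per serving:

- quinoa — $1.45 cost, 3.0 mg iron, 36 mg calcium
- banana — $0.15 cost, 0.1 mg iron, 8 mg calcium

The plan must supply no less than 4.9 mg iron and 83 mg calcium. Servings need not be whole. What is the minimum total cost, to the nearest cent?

$2.73

The cheapest plan sits at a corner of the feasible region — with two constraints it uses at most two foods.
quinoa only: max(4.9/3.0, 83/36) = 2.306 servings → $3.34.
banana only: max(4.9/0.1, 83/8) = 49 servings → $7.35.
quinoa + banana with both tight: 1.515 servings and 3.559 servings → $2.73.
Cheapest feasible corner: $2.73.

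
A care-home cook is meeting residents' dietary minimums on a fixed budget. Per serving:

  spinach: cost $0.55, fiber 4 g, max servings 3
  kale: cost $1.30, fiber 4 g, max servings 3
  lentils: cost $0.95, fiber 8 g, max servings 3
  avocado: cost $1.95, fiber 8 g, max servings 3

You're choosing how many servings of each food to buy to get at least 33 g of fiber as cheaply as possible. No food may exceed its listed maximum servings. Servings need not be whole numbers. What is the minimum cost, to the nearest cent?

Cost per g of fiber: lentils $0.1187, spinach $0.1375, avocado $0.2437, kale $0.3250.
Take 3 servings of lentils: +24.0 g fiber for $2.85 (total $2.85, still need 9.0 g).
Take 2.25 servings of spinach: +9.0 g fiber for $1.24 (total $4.09, still need 0.0 g).
Greedy by cheapest-per-g is optimal for a single linear constraint, so the minimum cost is $4.09.

$4.09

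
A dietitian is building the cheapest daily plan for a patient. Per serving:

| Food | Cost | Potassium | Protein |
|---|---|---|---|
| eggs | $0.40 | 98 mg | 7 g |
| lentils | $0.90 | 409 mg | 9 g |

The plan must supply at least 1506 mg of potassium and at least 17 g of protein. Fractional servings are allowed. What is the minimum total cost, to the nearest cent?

$3.31

For a min-cost LP with two ≥-constraints, a basic feasible solution has at most two positive variables.
eggs only: max(1506/98, 17/7) = 15.37 servings → $6.15.
lentils only: max(1506/409, 17/9) = 3.682 servings → $3.31.
eggs + lentils: the both-tight solution has a negative serving — not a feasible corner.
The minimum over all feasible corners is $3.31.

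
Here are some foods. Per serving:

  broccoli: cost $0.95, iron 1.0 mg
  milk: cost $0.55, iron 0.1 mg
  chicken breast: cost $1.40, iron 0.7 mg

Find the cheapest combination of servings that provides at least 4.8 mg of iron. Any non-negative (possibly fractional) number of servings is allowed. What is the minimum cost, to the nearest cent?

Cost per mg of iron: broccoli $0.9500, chicken breast $2.0000, milk $5.5000.
With no serving limits, use only broccoli: 4.8 mg / 1.0 mg = 4.8 servings × $0.95 = $4.56.

$4.56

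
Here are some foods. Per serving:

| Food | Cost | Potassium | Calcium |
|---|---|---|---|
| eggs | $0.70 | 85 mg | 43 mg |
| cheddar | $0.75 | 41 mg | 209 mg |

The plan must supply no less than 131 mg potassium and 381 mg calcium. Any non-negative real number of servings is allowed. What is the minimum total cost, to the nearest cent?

$1.77

The cheapest plan sits at a corner of the feasible region — with two constraints it uses at most two foods.
eggs only: max(131/85, 381/43) = 8.86 servings → $6.20.
cheddar only: max(131/41, 381/209) = 3.195 servings → $2.40.
eggs + cheddar with both tight: 0.7348 servings and 1.672 servings → $1.77.
So the least-cost plan costs $1.77.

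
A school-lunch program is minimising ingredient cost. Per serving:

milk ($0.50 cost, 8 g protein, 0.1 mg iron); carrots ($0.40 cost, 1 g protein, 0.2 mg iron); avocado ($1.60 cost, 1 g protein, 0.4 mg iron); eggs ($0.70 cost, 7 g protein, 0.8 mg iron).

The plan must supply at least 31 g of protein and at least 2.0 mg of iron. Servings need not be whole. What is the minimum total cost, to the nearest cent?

$2.53

Two binding constraints pin down two serving amounts, so the optimal mix uses at most two foods. The candidates are each food alone (scaled to the tighter of protein/iron) and each pair with both constraints tight.
milk only: max(31/8, 2.0/0.1) = 20 servings → $10.00.
carrots only: max(31/1, 2.0/0.2) = 31 servings → $12.40.
avocado only: max(31/1, 2.0/0.4) = 31 servings → $49.60.
eggs only: max(31/7, 2.0/0.8) = 4.429 servings → $3.10.
milk + carrots with both tight: 2.8 servings and 8.6 servings → $4.84.
milk + avocado with both tight: 3.355 servings and 4.161 servings → $8.34.
milk + eggs with both tight: 1.895 servings and 2.263 servings → $2.53.
carrots + avocado with both targets exact would need a negative amount; discard.
carrots + eggs: the both-tight solution has a negative serving — not a feasible corner.
avocado + eggs with both targets exact would need a negative amount; discard.
So the least-cost plan costs $2.53.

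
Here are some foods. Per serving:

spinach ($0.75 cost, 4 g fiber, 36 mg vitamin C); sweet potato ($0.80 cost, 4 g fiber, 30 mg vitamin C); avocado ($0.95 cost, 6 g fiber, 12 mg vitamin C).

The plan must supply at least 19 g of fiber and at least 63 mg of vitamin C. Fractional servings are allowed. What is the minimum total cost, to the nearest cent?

$3.11

Check every corner: each single food scaled to meet both minima, and each pair solved so both constraints bind.
spinach only: max(19/4, 63/36) = 4.75 servings → $3.56.
sweet potato only: max(19/4, 63/30) = 4.75 servings → $3.80.
avocado only: max(19/6, 63/12) = 5.25 servings → $4.99.
spinach + sweet potato with both targets exact would need a negative amount; discard.
spinach + avocado with both tight: 0.8929 servings and 2.571 servings → $3.11.
sweet potato + avocado with both tight: 1.136 servings and 2.409 servings → $3.20.
So the least-cost plan costs $3.11.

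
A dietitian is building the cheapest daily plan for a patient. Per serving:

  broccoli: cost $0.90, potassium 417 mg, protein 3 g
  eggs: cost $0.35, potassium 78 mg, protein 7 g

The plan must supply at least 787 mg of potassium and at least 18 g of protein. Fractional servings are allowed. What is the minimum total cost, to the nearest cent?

broccoli only: max(787/417, 18/3) = 6 servings → $5.40.
eggs only: max(787/78, 18/7) = 10.09 servings → $3.53.
broccoli + eggs with both tight: 1.529 servings and 1.916 servings → $2.05.
The minimum over all feasible corners is $2.05.

$2.05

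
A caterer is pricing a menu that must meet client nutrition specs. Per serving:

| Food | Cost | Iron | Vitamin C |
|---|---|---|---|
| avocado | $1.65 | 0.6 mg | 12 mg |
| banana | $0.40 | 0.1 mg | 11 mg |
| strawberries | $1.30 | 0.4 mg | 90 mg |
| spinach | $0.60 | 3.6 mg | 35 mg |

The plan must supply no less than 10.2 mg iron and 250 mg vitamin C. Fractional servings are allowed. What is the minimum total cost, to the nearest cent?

$3.86

avocado only: max(10.2/0.6, 250/12) = 20.83 servings → $34.38.
banana only: max(10.2/0.1, 250/11) = 102 servings → $40.80.
strawberries only: max(10.2/0.4, 250/90) = 25.5 servings → $33.15.
spinach only: max(10.2/3.6, 250/35) = 7.143 servings → $4.29.
avocado + banana with both tight: 16.15 servings and 5.111 servings → $28.69.
avocado + strawberries with both tight: 16.63 servings and 0.561 servings → $28.16.
avocado + spinach: intersection lies outside the first quadrant.
banana + strawberries with both targets exact would need a negative amount; discard.
banana + spinach with both tight: 15.04 servings and 2.416 servings → $7.47.
strawberries + spinach with both tight: 1.752 servings and 2.639 servings → $3.86.
So the least-cost plan costs $3.86.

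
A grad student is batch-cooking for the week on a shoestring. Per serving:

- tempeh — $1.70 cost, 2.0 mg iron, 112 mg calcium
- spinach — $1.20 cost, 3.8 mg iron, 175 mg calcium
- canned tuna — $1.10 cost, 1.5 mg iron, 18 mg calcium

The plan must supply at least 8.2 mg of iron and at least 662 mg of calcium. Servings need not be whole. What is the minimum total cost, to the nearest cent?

$4.54

Check every corner: each single food scaled to meet both minima, and each pair solved so both constraints bind.
tempeh only: max(8.2/2.0, 662/112) = 5.911 servings → $10.05.
spinach only: max(8.2/3.8, 662/175) = 3.783 servings → $4.54.
canned tuna only: max(8.2/1.5, 662/18) = 36.78 servings → $40.46.
tempeh + spinach with both targets exact would need a negative amount; discard.
tempeh + canned tuna: intersection lies outside the first quadrant.
spinach + canned tuna: the both-tight solution has a negative serving — not a feasible corner.
So the least-cost plan costs $4.54.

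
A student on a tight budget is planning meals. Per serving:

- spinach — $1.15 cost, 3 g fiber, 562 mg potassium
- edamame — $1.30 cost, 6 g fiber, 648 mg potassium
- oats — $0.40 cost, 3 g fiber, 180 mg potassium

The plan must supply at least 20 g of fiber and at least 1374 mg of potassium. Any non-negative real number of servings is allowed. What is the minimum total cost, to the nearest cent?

spinach only: max(20/3, 1374/562) = 6.667 servings → $7.67.
edamame only: max(20/6, 1374/648) = 3.333 servings → $4.33.
oats only: max(20/3, 1374/180) = 7.633 servings → $3.05.
spinach + edamame: the both-tight solution has a negative serving — not a feasible corner.
spinach + oats with both tight: 0.4555 servings and 6.211 servings → $3.01.
edamame + oats with both tight: 0.6042 servings and 5.458 servings → $2.97.
The minimum over all feasible corners is $2.97.

$2.97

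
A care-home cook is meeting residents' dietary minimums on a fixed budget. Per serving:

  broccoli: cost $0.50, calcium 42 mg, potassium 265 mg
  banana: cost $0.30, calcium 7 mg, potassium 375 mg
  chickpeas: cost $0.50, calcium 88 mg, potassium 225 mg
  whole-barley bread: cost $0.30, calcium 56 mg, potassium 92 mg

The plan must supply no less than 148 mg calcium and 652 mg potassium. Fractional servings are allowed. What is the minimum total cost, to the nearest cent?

Minimising a linear cost over {calcium ≥ 148, potassium ≥ 652, servings ≥ 0} — the optimum is at a vertex, using one or two foods.
broccoli only: max(148/42, 652/265) = 3.524 servings → $1.76.
banana only: max(148/7, 652/375) = 21.14 servings → $6.34.
chickpeas only: max(148/88, 652/225) = 2.898 servings → $1.45.
whole-barley bread only: max(148/56, 652/92) = 7.087 servings → $2.13.
broccoli + banana with both targets exact would need a negative amount; discard.
broccoli + chickpeas with both tight: 1.736 servings and 0.8534 servings → $1.29.
broccoli + whole-barley bread with both tight: 2.086 servings and 1.078 servings → $1.37.
banana + chickpeas with both tight: 0.7661 servings and 1.621 servings → $1.04.
banana + whole-barley bread with both tight: 1.125 servings and 2.502 servings → $1.09.
chickpeas + whole-barley bread: intersection lies outside the first quadrant.
So the least-cost plan costs $1.04.

$1.04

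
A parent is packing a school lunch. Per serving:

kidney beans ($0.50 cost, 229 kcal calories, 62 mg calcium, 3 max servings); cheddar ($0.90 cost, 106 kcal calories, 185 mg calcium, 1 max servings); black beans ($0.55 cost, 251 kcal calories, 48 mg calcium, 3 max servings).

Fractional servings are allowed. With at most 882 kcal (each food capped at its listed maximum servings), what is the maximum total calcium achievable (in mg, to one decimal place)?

388.0 mg

Calcium per kcal: cheddar 1.745, kidney beans 0.2707, black beans 0.1912.
Take 1 serving of cheddar: uses 106 kcal, +185.0 mg calcium (running total 185.0 mg).
Take 3 servings of kidney beans: uses 687 kcal, +186.0 mg calcium (running total 371.0 mg).
Take 0.3546 servings of black beans: uses 89 kcal, +17.0 mg calcium (running total 388.0 mg).
Greedy by best ratio exhausts the calories allowance optimally: 388.0 mg.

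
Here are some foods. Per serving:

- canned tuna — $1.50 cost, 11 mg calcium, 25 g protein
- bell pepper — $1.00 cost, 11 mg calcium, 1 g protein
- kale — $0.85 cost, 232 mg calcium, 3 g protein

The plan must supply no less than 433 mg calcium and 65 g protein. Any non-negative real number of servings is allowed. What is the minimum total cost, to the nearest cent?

Compare the cost at each extreme point of the feasible region.
canned tuna only: max(433/11, 65/25) = 39.36 servings → $59.05.
bell pepper only: max(433/11, 65/1) = 65 servings → $65.00.
kale only: max(433/232, 65/3) = 21.67 servings → $18.42.
canned tuna + bell pepper with both tight: 1.068 servings and 38.3 servings → $39.90.
canned tuna + kale with both tight: 2.39 servings and 1.753 servings → $5.07.
bell pepper + kale with both targets exact would need a negative amount; discard.
So the least-cost plan costs $5.07.

$5.07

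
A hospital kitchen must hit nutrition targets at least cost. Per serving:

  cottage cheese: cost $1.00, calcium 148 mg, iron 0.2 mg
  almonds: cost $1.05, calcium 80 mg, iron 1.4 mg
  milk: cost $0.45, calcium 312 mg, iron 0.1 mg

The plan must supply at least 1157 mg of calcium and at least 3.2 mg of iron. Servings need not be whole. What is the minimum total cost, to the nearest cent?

$3.59

Minimising a linear cost over {calcium ≥ 1157, iron ≥ 3.2, servings ≥ 0} — the optimum is at a vertex, using one or two foods.
cottage cheese only: max(1157/148, 3.2/0.2) = 16 servings → $16.00.
almonds only: max(1157/80, 3.2/1.4) = 14.46 servings → $15.19.
milk only: max(1157/312, 3.2/0.1) = 32 servings → $14.40.
cottage cheese + almonds with both tight: 7.133 servings and 1.267 servings → $8.46.
cottage cheese + milk: the both-tight solution has a negative serving — not a feasible corner.
almonds + milk with both tight: 2.059 servings and 3.181 servings → $3.59.
Cheapest feasible corner: $3.59.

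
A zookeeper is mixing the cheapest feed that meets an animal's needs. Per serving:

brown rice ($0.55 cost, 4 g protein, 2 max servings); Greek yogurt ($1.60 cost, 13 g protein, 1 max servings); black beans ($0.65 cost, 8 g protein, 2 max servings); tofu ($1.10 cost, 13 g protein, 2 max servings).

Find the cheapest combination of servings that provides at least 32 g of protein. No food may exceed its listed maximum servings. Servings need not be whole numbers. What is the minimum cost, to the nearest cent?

$2.65

Cost per g of protein: black beans $0.0813, tofu $0.0846, Greek yogurt $0.1231, brown rice $0.1375.
Take 2 servings of black beans: +16.0 g protein for $1.30 (total $1.30, still need 16.0 g).
Take 1.231 servings of tofu: +16.0 g protein for $1.35 (total $2.65, still need 0.0 g).
Filling from the cheapest source first is optimal under one linear minimum: $2.65.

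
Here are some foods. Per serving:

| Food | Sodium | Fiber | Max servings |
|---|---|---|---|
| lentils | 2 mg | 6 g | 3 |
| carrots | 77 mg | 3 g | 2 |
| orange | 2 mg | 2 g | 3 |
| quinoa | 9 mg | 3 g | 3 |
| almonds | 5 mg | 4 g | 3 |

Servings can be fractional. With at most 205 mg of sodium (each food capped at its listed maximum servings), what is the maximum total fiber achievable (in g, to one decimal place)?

Fiber per mg sodium: lentils 3, orange 1, almonds 0.8, quinoa 0.3333, carrots 0.03896.
Take 3 servings of lentils: uses 6 mg sodium, +18.0 g fiber (running total 18.0 g).
Take 3 servings of orange: uses 6 mg sodium, +6.0 g fiber (running total 24.0 g).
Take 3 servings of almonds: uses 15 mg sodium, +12.0 g fiber (running total 36.0 g).
Take 3 servings of quinoa: uses 27 mg sodium, +9.0 g fiber (running total 45.0 g).
Take 1.961 servings of carrots: uses 151 mg sodium, +5.9 g fiber (running total 50.9 g).
Filling greedily by fiber-per-mg sodium is optimal for one linear limit, giving 50.9 g.

50.9 g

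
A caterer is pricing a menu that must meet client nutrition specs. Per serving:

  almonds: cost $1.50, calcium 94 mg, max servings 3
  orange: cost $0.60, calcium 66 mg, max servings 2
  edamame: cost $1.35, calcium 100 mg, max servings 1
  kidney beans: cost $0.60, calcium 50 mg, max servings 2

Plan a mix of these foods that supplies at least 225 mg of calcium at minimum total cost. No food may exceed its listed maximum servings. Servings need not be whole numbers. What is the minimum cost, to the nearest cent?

$2.32

Cost per mg of calcium: orange $0.0091, kidney beans $0.0120, edamame $0.0135, almonds $0.0160.
Take 2 servings of orange: +132.0 mg calcium for $1.20 (total $1.20, still need 93.0 mg).
Take 1.86 servings of kidney beans: +93.0 mg calcium for $1.12 (total $2.32, still need 0.0 mg).
Filling from the cheapest source first is optimal under one linear minimum: $2.32.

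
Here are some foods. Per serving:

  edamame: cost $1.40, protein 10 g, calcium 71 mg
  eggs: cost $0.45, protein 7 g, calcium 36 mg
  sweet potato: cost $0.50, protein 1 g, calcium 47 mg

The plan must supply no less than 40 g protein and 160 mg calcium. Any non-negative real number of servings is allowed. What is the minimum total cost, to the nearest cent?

$2.57

A basic optimal solution has at most two foods positive. Try each food alone and each pair with both targets met exactly.
edamame only: max(40/10, 160/71) = 4 servings → $5.60.
eggs only: max(40/7, 160/36) = 5.714 servings → $2.57.
sweet potato only: max(40/1, 160/47) = 40 servings → $20.00.
edamame + eggs with both targets exact would need a negative amount; discard.
edamame + sweet potato: intersection lies outside the first quadrant.
eggs + sweet potato: the both-tight solution has a negative serving — not a feasible corner.
The minimum over all feasible corners is $2.57.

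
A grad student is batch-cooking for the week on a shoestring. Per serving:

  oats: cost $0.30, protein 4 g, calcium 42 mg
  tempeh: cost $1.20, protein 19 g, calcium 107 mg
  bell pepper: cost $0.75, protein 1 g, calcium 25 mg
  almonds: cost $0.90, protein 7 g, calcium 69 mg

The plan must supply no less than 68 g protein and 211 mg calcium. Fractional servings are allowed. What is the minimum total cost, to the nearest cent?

$4.29

For a min-cost LP with two ≥-constraints, a basic feasible solution has at most two positive variables.
oats only: max(68/4, 211/42) = 17 servings → $5.10.
tempeh only: max(68/19, 211/107) = 3.579 servings → $4.29.
bell pepper only: max(68/1, 211/25) = 68 servings → $51.00.
almonds only: max(68/7, 211/69) = 9.714 servings → $8.74.
oats + tempeh: the both-tight solution has a negative serving — not a feasible corner.
oats + bell pepper: intersection lies outside the first quadrant.
oats + almonds with both targets exact would need a negative amount; discard.
tempeh + bell pepper: intersection lies outside the first quadrant.
tempeh + almonds: the both-tight solution has a negative serving — not a feasible corner.
bell pepper + almonds: intersection lies outside the first quadrant.
Cheapest feasible corner: $4.29.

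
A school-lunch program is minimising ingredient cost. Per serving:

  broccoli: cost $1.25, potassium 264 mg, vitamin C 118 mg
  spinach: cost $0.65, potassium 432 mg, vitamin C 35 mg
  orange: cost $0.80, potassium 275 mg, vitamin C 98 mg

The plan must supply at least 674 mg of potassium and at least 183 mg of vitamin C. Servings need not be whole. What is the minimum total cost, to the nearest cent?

$1.67

At the optimum either one food covers both requirements or two foods hit both targets exactly; no other combination can be cheaper.
broccoli only: max(674/264, 183/118) = 2.553 servings → $3.19.
spinach only: max(674/432, 183/35) = 5.229 servings → $3.40.
orange only: max(674/275, 183/98) = 2.451 servings → $1.96.
broccoli + spinach with both tight: 1.329 servings and 0.748 servings → $2.15.
broccoli + orange: the both-tight solution has a negative serving — not a feasible corner.
spinach + orange with both tight: 0.4808 servings and 1.696 servings → $1.67.
Cheapest feasible corner: $1.67.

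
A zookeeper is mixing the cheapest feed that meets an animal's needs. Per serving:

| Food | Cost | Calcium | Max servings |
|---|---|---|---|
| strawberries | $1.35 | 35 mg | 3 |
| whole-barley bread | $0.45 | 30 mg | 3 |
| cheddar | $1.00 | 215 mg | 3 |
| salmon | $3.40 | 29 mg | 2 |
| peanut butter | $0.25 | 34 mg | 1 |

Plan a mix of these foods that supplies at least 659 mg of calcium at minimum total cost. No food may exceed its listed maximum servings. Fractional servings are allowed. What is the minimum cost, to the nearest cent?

$3.10

Cost per mg of calcium: cheddar $0.0047, peanut butter $0.0074, whole-barley bread $0.0150, strawberries $0.0386, salmon $0.1172.
Take 3 servings of cheddar: +645.0 mg calcium for $3.00 (total $3.00, still need 14.0 mg).
Take 0.4118 servings of peanut butter: +14.0 mg calcium for $0.10 (total $3.10, still need 0.0 mg).
Filling from the cheapest source first is optimal under one linear minimum: $3.10.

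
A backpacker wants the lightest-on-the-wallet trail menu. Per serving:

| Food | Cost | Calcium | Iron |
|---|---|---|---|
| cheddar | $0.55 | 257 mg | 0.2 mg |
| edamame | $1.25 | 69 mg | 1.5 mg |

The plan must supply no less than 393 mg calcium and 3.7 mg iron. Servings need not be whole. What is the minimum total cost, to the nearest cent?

$3.43

A basic optimal solution has at most two foods positive. Try each food alone and each pair with both targets met exactly.
cheddar only: max(393/257, 3.7/0.2) = 18.5 servings → $10.18.
edamame only: max(393/69, 3.7/1.5) = 5.696 servings → $7.12.
cheddar + edamame with both tight: 0.8991 servings and 2.347 servings → $3.43.
The minimum over all feasible corners is $3.43.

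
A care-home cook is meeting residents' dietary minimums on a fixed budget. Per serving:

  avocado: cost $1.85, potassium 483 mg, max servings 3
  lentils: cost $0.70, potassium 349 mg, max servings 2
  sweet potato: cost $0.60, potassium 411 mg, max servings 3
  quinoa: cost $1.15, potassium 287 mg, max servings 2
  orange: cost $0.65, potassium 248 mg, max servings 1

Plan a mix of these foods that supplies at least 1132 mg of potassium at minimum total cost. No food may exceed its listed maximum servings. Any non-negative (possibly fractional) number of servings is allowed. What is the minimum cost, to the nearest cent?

$1.65

Cost per mg of potassium: sweet potato $0.0015, lentils $0.0020, orange $0.0026, avocado $0.0038, quinoa $0.0040.
Take 2.754 servings of sweet potato: +1132.0 mg potassium for $1.65 (total $1.65, still need 0.0 mg).
Filling from the cheapest source first is optimal under one linear minimum: $1.65.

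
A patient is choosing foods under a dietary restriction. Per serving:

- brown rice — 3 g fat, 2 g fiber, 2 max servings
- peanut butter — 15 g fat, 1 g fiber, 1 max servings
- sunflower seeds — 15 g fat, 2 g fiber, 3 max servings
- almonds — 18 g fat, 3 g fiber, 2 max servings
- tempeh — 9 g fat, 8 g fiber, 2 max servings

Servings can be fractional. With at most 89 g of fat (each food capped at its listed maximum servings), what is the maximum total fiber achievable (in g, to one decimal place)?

Fiber per g fat: tempeh 0.8889, brown rice 0.6667, almonds 0.1667, sunflower seeds 0.1333, peanut butter 0.06667.
Take 2 servings of tempeh: uses 18 g fat, +16.0 g fiber (running total 16.0 g).
Take 2 servings of brown rice: uses 6 g fat, +4.0 g fiber (running total 20.0 g).
Take 2 servings of almonds: uses 36 g fat, +6.0 g fiber (running total 26.0 g).
Take 1.933 servings of sunflower seeds: uses 29 g fat, +3.9 g fiber (running total 29.9 g).
Greedy by best ratio exhausts the fat allowance optimally: 29.9 g.

29.9 g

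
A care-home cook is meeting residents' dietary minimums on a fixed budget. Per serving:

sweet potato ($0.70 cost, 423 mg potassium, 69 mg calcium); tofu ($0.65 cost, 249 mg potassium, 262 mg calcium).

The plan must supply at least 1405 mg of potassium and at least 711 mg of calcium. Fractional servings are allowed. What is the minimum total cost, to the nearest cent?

$2.84

sweet potato only: max(1405/423, 711/69) = 10.3 servings → $7.21.
tofu only: max(1405/249, 711/262) = 5.643 servings → $3.67.
sweet potato + tofu with both tight: 2.04 servings and 2.176 servings → $2.84.
So the least-cost plan costs $2.84.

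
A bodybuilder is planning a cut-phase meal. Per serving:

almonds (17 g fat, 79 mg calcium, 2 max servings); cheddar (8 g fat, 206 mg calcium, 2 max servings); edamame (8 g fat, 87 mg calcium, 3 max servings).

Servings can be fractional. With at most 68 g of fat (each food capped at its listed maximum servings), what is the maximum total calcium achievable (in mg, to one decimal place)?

Calcium per g fat: cheddar 25.75, edamame 10.88, almonds 4.647.
Take 2 servings of cheddar: uses 16 g fat, +412.0 mg calcium (running total 412.0 mg).
Take 3 servings of edamame: uses 24 g fat, +261.0 mg calcium (running total 673.0 mg).
Take 1.647 servings of almonds: uses 28 g fat, +130.1 mg calcium (running total 803.1 mg).
Filling greedily by calcium-per-g fat is optimal for one linear limit, giving 803.1 mg.

803.1 mg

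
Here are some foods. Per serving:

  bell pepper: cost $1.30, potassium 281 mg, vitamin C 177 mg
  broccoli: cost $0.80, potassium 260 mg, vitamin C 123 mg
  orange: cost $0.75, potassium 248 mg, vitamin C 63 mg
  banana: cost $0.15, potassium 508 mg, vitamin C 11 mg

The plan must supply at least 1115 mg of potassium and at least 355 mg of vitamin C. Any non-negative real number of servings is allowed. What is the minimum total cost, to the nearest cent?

$2.37

bell pepper only: max(1115/281, 355/177) = 3.968 servings → $5.16.
broccoli only: max(1115/260, 355/123) = 4.288 servings → $3.43.
orange only: max(1115/248, 355/63) = 5.635 servings → $4.23.
banana only: max(1115/508, 355/11) = 32.27 servings → $4.84.
bell pepper + broccoli with both targets exact would need a negative amount; discard.
bell pepper + orange with both tight: 0.6794 servings and 3.726 servings → $3.68.
bell pepper + banana with both tight: 1.936 servings and 1.124 servings → $2.69.
broccoli + orange with both tight: 1.26 servings and 3.175 servings → $3.39.
broccoli + banana with both tight: 2.819 servings and 0.7521 servings → $2.37.
orange + banana: the both-tight solution has a negative serving — not a feasible corner.
So the least-cost plan costs $2.37.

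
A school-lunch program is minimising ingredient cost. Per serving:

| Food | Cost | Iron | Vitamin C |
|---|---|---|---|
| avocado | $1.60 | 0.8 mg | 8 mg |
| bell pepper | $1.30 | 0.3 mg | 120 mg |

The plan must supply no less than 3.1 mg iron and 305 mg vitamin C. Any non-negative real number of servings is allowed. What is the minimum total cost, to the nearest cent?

Compare the cost at each extreme point of the feasible region.
avocado only: max(3.1/0.8, 305/8) = 38.12 servings → $61.00.
bell pepper only: max(3.1/0.3, 305/120) = 10.33 servings → $13.43.
avocado + bell pepper with both tight: 2.997 servings and 2.342 servings → $7.84.
So the least-cost plan costs $7.84.

$7.84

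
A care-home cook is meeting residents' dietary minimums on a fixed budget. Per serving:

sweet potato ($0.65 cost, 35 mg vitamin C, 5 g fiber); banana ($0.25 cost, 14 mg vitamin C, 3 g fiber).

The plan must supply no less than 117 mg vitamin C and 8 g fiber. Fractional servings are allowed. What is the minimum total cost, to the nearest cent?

$2.09

sweet potato only: max(117/35, 8/5) = 3.343 servings → $2.17.
banana only: max(117/14, 8/3) = 8.357 servings → $2.09.
sweet potato + banana with both targets exact would need a negative amount; discard.
The minimum over all feasible corners is $2.09.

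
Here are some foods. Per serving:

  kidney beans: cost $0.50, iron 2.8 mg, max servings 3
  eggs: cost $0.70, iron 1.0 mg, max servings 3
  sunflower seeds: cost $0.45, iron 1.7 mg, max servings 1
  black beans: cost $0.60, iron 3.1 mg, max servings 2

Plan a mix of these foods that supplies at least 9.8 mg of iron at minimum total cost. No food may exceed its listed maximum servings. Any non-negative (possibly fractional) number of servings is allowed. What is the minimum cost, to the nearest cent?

Cost per mg of iron: kidney beans $0.1786, black beans $0.1935, sunflower seeds $0.2647, eggs $0.7000.
Take 3 servings of kidney beans: +8.4 mg iron for $1.50 (total $1.50, still need 1.4 mg).
Take 0.4516 servings of black beans: +1.4 mg iron for $0.27 (total $1.77, still need 0.0 mg).
Greedy by cheapest-per-mg is optimal for a single linear constraint, so the minimum cost is $1.77.

$1.77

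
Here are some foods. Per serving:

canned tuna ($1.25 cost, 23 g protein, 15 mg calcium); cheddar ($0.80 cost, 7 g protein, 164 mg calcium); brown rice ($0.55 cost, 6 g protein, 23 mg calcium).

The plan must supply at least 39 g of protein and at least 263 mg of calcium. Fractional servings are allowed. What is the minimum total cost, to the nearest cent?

Compare the cost at each extreme point of the feasible region.
canned tuna only: max(39/23, 263/15) = 17.53 servings → $21.92.
cheddar only: max(39/7, 263/164) = 5.571 servings → $4.46.
brown rice only: max(39/6, 263/23) = 11.43 servings → $6.29.
canned tuna + cheddar with both tight: 1.242 servings and 1.49 servings → $2.74.
canned tuna + brown rice with both targets exact would need a negative amount; discard.
cheddar + brown rice with both tight: 0.8275 servings and 5.535 servings → $3.71.
The minimum over all feasible corners is $2.74.

$2.74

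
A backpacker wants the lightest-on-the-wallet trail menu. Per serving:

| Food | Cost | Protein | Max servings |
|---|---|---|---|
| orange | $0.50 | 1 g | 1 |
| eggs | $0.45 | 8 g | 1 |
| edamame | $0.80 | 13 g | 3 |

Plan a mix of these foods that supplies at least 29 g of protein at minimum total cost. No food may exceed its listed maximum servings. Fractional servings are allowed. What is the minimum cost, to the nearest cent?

Cost per g of protein: eggs $0.0563, edamame $0.0615, orange $0.5000.
Take 1 serving of eggs: +8.0 g protein for $0.45 (total $0.45, still need 21.0 g).
Take 1.615 servings of edamame: +21.0 g protein for $1.29 (total $1.74, still need 0.0 g).
Filling from the cheapest source first is optimal under one linear minimum: $1.74.

$1.74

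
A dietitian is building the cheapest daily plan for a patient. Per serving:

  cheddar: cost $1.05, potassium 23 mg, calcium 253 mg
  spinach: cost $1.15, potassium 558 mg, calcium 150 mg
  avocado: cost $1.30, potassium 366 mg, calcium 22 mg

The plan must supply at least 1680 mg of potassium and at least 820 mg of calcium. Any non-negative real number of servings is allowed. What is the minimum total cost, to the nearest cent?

$4.96

With two linear requirements the optimum uses one or two foods; enumerate the corners.
cheddar only: max(1680/23, 820/253) = 73.04 servings → $76.70.
spinach only: max(1680/558, 820/150) = 5.467 servings → $6.29.
avocado only: max(1680/366, 820/22) = 37.27 servings → $48.45.
cheddar + spinach with both tight: 1.493 servings and 2.949 servings → $4.96.
cheddar + avocado with both tight: 2.858 servings and 4.411 servings → $8.73.
spinach + avocado: intersection lies outside the first quadrant.
So the least-cost plan costs $4.96.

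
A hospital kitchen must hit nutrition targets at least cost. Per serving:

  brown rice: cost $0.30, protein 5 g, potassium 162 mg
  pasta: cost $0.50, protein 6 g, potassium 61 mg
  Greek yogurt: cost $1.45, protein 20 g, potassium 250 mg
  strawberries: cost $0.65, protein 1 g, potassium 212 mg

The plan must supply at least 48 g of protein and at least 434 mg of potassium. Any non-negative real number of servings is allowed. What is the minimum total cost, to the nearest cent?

$2.88

A basic optimal solution has at most two foods positive. Try each food alone and each pair with both targets met exactly.
brown rice only: max(48/5, 434/162) = 9.6 servings → $2.88.
pasta only: max(48/6, 434/61) = 8 servings → $4.00.
Greek yogurt only: max(48/20, 434/250) = 2.4 servings → $3.48.
strawberries only: max(48/1, 434/212) = 48 servings → $31.20.
brown rice + pasta: the both-tight solution has a negative serving — not a feasible corner.
brown rice + Greek yogurt with both targets exact would need a negative amount; discard.
brown rice + strawberries: the both-tight solution has a negative serving — not a feasible corner.
pasta + Greek yogurt: the both-tight solution has a negative serving — not a feasible corner.
pasta + strawberries with both targets exact would need a negative amount; discard.
Greek yogurt + strawberries: the both-tight solution has a negative serving — not a feasible corner.
The minimum over all feasible corners is $2.88.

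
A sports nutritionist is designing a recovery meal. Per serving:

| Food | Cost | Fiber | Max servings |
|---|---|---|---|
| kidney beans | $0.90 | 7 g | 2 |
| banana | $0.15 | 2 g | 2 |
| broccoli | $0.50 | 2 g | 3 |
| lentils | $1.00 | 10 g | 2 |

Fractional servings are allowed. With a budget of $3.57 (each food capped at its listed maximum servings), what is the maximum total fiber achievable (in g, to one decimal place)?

Fiber per dollar: banana 13.33, lentils 10, kidney beans 7.778, broccoli 4.
Take 2 servings of banana: spends $0.30, +4.0 g fiber (running total 4.0 g).
Take 2 servings of lentils: spends $2.00, +20.0 g fiber (running total 24.0 g).
Take 1.411 servings of kidney beans: spends $1.27, +9.9 g fiber (running total 33.9 g).
Greedy by best ratio exhausts the cost allowance optimally: 33.9 g.

33.9 g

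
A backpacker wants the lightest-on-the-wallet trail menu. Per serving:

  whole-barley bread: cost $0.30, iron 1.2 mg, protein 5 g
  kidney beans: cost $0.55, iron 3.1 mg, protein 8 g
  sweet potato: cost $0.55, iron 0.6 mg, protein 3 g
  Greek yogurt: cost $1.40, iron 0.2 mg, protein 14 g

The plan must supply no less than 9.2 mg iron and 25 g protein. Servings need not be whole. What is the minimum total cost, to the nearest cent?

Check every corner: each single food scaled to meet both minima, and each pair solved so both constraints bind.
whole-barley bread only: max(9.2/1.2, 25/5) = 7.667 servings → $2.30.
kidney beans only: max(9.2/3.1, 25/8) = 3.125 servings → $1.72.
sweet potato only: max(9.2/0.6, 25/3) = 15.33 servings → $8.43.
Greek yogurt only: max(9.2/0.2, 25/14) = 46 servings → $64.40.
whole-barley bread + kidney beans with both tight: 0.661 servings and 2.712 servings → $1.69.
whole-barley bread + sweet potato with both targets exact would need a negative amount; discard.
whole-barley bread + Greek yogurt: intersection lies outside the first quadrant.
kidney beans + sweet potato with both tight: 2.8 servings and 0.8667 servings → $2.02.
kidney beans + Greek yogurt with both tight: 2.962 servings and 0.0933 servings → $1.76.
sweet potato + Greek yogurt: intersection lies outside the first quadrant.
Cheapest feasible corner: $1.69.

$1.69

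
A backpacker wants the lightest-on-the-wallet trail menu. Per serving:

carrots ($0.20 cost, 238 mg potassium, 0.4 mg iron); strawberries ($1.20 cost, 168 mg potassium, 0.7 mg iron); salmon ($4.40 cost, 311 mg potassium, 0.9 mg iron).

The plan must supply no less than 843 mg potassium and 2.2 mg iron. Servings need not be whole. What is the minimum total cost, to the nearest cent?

$1.10

Check every corner: each single food scaled to meet both minima, and each pair solved so both constraints bind.
carrots only: max(843/238, 2.2/0.4) = 5.5 servings → $1.10.
strawberries only: max(843/168, 2.2/0.7) = 5.018 servings → $6.02.
salmon only: max(843/311, 2.2/0.9) = 2.711 servings → $11.93.
carrots + strawberries with both tight: 2.218 servings and 1.875 servings → $2.69.
carrots + salmon with both tight: 0.8296 servings and 2.076 servings → $9.30.
strawberries + salmon with both targets exact would need a negative amount; discard.
So the least-cost plan costs $1.10.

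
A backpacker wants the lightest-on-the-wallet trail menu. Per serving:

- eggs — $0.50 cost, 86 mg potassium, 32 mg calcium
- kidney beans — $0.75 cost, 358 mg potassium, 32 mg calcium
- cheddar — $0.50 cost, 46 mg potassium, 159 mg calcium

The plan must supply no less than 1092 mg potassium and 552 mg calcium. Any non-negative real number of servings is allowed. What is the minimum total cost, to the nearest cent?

$3.47

A basic optimal solution has at most two foods positive. Try each food alone and each pair with both targets met exactly.
eggs only: max(1092/86, 552/32) = 17.25 servings → $8.62.
kidney beans only: max(1092/358, 552/32) = 17.25 servings → $12.94.
cheddar only: max(1092/46, 552/159) = 23.74 servings → $11.87.
eggs + kidney beans: intersection lies outside the first quadrant.
eggs + cheddar with both tight: 12.15 servings and 1.027 servings → $6.59.
kidney beans + cheddar with both tight: 2.673 servings and 2.934 servings → $3.47.
So the least-cost plan costs $3.47.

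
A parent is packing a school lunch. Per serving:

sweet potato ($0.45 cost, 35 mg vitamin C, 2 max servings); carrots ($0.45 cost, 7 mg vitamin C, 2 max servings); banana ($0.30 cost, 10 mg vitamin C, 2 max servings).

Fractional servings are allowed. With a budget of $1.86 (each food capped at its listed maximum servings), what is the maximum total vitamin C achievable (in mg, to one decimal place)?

Vitamin C per dollar: sweet potato 77.78, banana 33.33, carrots 15.56.
Take 2 servings of sweet potato: spends $0.90, +70.0 mg vitamin C (running total 70.0 mg).
Take 2 servings of banana: spends $0.60, +20.0 mg vitamin C (running total 90.0 mg).
Take 0.8 servings of carrots: spends $0.36, +5.6 mg vitamin C (running total 95.6 mg).
Filling greedily by vitamin C-per-dollar is optimal for one linear limit, giving 95.6 mg.

95.6 mg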